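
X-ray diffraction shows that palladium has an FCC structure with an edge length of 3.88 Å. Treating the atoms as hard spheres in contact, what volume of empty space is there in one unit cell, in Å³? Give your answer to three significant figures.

15.2 Å³

In an FCC lattice atoms touch along the face diagonal, so √2·a = 4r, so r = 0.3536a = 1.372 Å.
V_cell = a³ = 58.41 Å³; V_atoms = 4 × (4/3)πr³ = 43.25 Å³.
Empty space = 58.41 − 43.25 = 15.2 Å³.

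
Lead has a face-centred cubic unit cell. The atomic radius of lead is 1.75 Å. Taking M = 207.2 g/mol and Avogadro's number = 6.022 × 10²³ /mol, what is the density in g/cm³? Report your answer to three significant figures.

In an FCC lattice, atoms touch along the face diagonal, so √2·a = 4r, giving a = 4.950 Å = 4.950 × 10^-8 cm.
With Z = 4, ρ = Z·M/(N_A·a³) = 4 × 207.2 / (6.022 × 10²³ × 1.213 × 10^-22) = 11.35 g/cm³.

11.3 g/cm³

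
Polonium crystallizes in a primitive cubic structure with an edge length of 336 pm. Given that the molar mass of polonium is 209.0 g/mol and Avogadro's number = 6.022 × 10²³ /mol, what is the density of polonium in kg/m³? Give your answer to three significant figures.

9150 kg/m³

A simple cubic unit cell contains Z = 1 atom.
Cell volume: a³ = (336 pm)³ = (3.360 × 10^-8 cm)³ = 3.793 × 10^-23 cm³.
ρ = Z·M/(N_A·a³) = 1 × 209.0 / (6.022 × 10²³ × 3.793 × 10^-23) = 9.149 g/cm³ = 9150 kg/m³.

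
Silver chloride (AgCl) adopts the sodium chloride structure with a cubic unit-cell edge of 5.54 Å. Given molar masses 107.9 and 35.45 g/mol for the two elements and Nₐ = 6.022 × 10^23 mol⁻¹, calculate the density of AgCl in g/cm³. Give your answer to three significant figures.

The sodium chloride structure contains Z = 4 formula units per cell; M(AgCl) = 107.9 + 35.45 = 143.35 g/mol.
a³ = (5.540 × 10^-8 cm)³ = 1.700 × 10^-22 cm³.
ρ = 4 × 143.35 / (6.022 × 10²³ × 1.700 × 10^-22) = 5.600 g/cm³.

5.60 g/cm³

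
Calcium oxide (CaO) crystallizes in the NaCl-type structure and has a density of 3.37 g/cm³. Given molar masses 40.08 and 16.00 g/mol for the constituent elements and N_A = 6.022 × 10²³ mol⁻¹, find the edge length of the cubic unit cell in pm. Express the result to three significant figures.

M(CaO) = 56.08 g/mol; Z = 4 formula units per cell.
a³ = Z·M/(N_A·ρ) = 4 × 56.08 / (6.022 × 10²³ × 3.37) = 1.105 × 10^-22 cm³, so a = 4.799 × 10^-8 cm = 480 pm.

480 pm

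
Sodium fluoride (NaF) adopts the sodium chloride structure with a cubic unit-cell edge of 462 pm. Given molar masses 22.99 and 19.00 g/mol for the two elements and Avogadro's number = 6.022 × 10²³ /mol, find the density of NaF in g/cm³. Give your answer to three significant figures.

2.83 g/cm³

The sodium chloride structure contains Z = 4 formula units per cell; M(NaF) = 22.99 + 19.00 = 41.99 g/mol.
a³ = (4.620 × 10^-8 cm)³ = 9.861 × 10^-23 cm³.
ρ = 4 × 41.99 / (6.022 × 10²³ × 9.861 × 10^-23) = 2.828 g/cm³.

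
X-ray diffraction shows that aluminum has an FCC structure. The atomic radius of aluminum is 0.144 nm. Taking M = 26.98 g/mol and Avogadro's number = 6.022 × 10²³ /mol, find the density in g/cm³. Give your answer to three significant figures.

In an FCC lattice, atoms touch along the face diagonal, so √2·a = 4r, giving a = 0.4073 nm = 4.073 × 10^-8 cm.
With Z = 4, ρ = Z·M/(N_A·a³) = 4 × 26.98 / (6.022 × 10²³ × 6.757 × 10^-23) = 2.652 g/cm³.

2.65 g/cm³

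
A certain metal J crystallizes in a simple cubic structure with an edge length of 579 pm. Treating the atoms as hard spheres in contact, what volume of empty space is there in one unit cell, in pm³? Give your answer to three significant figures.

In a simple cubic lattice atoms touch along the cell edge, so a = 2r, so r = 0.5000a = 289.5 pm.
V_cell = a³ = 1.941 × 10^8 pm³; V_atoms = 1 × (4/3)πr³ = 1.016 × 10^8 pm³.
Empty space = 1.941 × 10^8 − 1.016 × 10^8 = 9.25 × 10^7 pm³.

9.25 × 10^7 pm³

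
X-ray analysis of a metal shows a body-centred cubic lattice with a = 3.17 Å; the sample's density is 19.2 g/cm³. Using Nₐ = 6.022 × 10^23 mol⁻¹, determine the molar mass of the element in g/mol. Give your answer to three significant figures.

A BCC cell has Z = 2 atoms; a = 3.170 × 10^-8 cm.
M = ρ·N_A·a³/Z = 19.2 × 6.022 × 10²³ × 3.186 × 10^-23 / 2 = 184 g/mol.

184 g/mol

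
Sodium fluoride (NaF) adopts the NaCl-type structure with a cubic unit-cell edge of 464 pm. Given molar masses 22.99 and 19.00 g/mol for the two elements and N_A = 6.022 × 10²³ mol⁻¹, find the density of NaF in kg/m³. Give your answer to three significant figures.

The NaCl-type structure contains Z = 4 formula units per cell; M(NaF) = 22.99 + 19.00 = 41.99 g/mol.
a³ = (4.640 × 10^-8 cm)³ = 9.990 × 10^-23 cm³.
ρ = 4 × 41.99 / (6.022 × 10²³ × 9.990 × 10^-23) = 2.792 g/cm³ = 2790 kg/m³.

2790 kg/m³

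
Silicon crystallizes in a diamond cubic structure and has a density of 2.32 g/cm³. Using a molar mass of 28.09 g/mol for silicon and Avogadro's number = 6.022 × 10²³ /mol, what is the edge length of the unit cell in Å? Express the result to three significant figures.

5.44 Å

With Z = 8 atoms per diamond cubic cell, a³ = Z·M/(N_A·ρ) = 8 × 28.09 / (6.022 × 10²³ × 2.320 g/cm³) = 1.608 × 10^-22 cm³.
a = (1.608 × 10^-22)^(1/3) = 5.438 × 10^-8 cm = 5.44 Å.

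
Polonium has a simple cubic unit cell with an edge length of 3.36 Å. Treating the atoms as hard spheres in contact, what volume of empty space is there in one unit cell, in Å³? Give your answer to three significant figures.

In a simple cubic lattice atoms touch along the cell edge, so a = 2r, so r = 0.5000a = 1.680 Å.
V_cell = a³ = 37.93 Å³; V_atoms = 1 × (4/3)πr³ = 19.86 Å³.
Empty space = 37.93 − 19.86 = 18.1 Å³.

18.1 Å³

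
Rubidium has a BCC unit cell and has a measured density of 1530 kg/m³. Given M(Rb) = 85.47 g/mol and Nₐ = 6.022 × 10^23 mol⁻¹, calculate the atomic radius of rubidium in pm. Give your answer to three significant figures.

For a BCC cell (Z = 2), a³ = Z·M/(N_A·ρ) = 2 × 85.47 / (6.022 × 10²³ × 1.530) = 1.855 × 10^-22 cm³, so a = 5.703 × 10^-8 cm = 570.3 pm.
Atoms touch along the body diagonal, so √3·a = 4r, so r = 0.4330 × a = 247 pm.

247 pm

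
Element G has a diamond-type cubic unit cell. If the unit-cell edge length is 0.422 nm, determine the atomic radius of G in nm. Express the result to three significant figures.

In a diamond cubic lattice, nearest neighbors lie along the body diagonal with √3·a = 8r.
r = √3·a/8 = 1.7321 × 0.422 / 8 = 0.0914 nm.

0.0914 nm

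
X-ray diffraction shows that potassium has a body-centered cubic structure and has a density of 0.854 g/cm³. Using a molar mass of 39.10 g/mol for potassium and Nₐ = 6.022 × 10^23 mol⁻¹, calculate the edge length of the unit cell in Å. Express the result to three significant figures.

With Z = 2 atoms per BCC cell, a³ = Z·M/(N_A·ρ) = 2 × 39.10 / (6.022 × 10²³ × 0.8540 g/cm³) = 1.521 × 10^-22 cm³.
a = (1.521 × 10^-22)^(1/3) = 5.337 × 10^-8 cm = 5.34 Å.

5.34 Å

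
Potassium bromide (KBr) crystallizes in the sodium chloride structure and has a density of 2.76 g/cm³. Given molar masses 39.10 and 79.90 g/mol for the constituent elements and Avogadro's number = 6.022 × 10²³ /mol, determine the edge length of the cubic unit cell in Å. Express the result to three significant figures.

6.59 Å

M(KBr) = 119.0 g/mol; Z = 4 formula units per cell.
a³ = Z·M/(N_A·ρ) = 4 × 119.0 / (6.022 × 10²³ × 2.76) = 2.864 × 10^-22 cm³, so a = 6.592 × 10^-8 cm = 6.59 Å.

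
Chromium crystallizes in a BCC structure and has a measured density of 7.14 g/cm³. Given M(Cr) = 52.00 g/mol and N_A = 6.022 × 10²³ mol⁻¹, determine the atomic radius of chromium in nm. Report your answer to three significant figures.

For a BCC cell (Z = 2), a³ = Z·M/(N_A·ρ) = 2 × 52.00 / (6.022 × 10²³ × 7.140) = 2.419 × 10^-23 cm³, so a = 2.892 × 10^-8 cm = 0.2892 nm.
Atoms touch along the body diagonal, so √3·a = 4r, so r = 0.4330 × a = 0.125 nm.

0.125 nm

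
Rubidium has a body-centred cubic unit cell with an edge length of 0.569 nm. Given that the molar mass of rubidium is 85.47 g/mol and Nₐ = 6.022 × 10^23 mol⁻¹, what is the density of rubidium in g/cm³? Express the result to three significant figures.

A BCC unit cell contains Z = 2 atoms.
Cell volume: a³ = (0.569 nm)³ = (5.690 × 10^-8 cm)³ = 1.842 × 10^-22 cm³.
ρ = Z·M/(N_A·a³) = 2 × 85.47 / (6.022 × 10²³ × 1.842 × 10^-22) = 1.541 g/cm³.

1.54 g/cm³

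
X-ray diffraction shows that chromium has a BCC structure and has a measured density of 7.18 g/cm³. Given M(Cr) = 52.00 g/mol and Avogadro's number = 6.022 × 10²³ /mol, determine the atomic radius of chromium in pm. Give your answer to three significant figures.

125 pm

For a BCC cell (Z = 2), a³ = Z·M/(N_A·ρ) = 2 × 52.00 / (6.022 × 10²³ × 7.180) = 2.405 × 10^-23 cm³, so a = 2.887 × 10^-8 cm = 288.7 pm.
Atoms touch along the body diagonal, so √3·a = 4r, so r = 0.4330 × a = 125 pm.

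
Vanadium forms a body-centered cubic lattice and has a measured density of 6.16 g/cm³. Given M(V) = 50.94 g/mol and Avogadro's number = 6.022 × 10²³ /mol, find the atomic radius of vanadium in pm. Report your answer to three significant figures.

For a BCC cell (Z = 2), a³ = Z·M/(N_A·ρ) = 2 × 50.94 / (6.022 × 10²³ × 6.160) = 2.746 × 10^-23 cm³, so a = 3.017 × 10^-8 cm = 301.7 pm.
Atoms touch along the body diagonal, so √3·a = 4r, so r = 0.4330 × a = 131 pm.

131 pm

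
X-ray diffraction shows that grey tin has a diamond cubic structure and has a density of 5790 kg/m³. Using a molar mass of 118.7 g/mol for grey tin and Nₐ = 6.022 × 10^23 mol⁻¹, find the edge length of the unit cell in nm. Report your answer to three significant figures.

0.648 nm

With Z = 8 atoms per diamond cubic cell, a³ = Z·M/(N_A·ρ) = 8 × 118.7 / (6.022 × 10²³ × 5.790 g/cm³) = 2.723 × 10^-22 cm³.
a = (2.723 × 10^-22)^(1/3) = 6.482 × 10^-8 cm = 0.648 nm.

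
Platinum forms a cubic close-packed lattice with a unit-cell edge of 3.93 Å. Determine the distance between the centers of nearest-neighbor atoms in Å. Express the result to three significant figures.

In an FCC structure, atoms touch along the face diagonal, so √2·a = 4r; the nearest-neighbor distance equals 2r = 0.7071·a.
d = 0.7071 × 3.93 = 2.78 Å.

2.78 Å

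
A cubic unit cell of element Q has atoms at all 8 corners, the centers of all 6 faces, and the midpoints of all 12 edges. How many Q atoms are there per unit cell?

7

Corner atoms are shared by 8 cells (1/8 each), face atoms by 2 (1/2 each), edge atoms by 4 (1/4 each).
Net atoms = 8 × 1/8 + 6 × 1/2 + 12 × 1/4 = 1 + 3 + 3 = 7.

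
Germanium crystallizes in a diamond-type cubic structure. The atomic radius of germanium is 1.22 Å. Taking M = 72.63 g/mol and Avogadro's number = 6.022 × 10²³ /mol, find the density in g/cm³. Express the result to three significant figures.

5.39 g/cm³

In a diamond cubic lattice, nearest neighbors lie along the body diagonal with √3·a = 8r, giving a = 5.635 Å = 5.635 × 10^-8 cm.
With Z = 8, ρ = Z·M/(N_A·a³) = 8 × 72.63 / (6.022 × 10²³ × 1.789 × 10^-22) = 5.393 g/cm³.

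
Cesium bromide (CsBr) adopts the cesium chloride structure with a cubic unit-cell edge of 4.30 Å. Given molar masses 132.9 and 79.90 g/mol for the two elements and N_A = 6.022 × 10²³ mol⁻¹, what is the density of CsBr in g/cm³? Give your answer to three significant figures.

The cesium chloride structure contains Z = 1 formula unit per cell; M(CsBr) = 132.9 + 79.90 = 212.8 g/mol.
a³ = (4.300 × 10^-8 cm)³ = 7.951 × 10^-23 cm³.
ρ = 1 × 212.8 / (6.022 × 10²³ × 7.951 × 10^-23) = 4.445 g/cm³.

4.44 g/cm³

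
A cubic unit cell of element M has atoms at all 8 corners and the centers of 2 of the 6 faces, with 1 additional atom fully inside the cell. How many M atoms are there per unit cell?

3

Corner atoms are shared by 8 cells (1/8 each), face atoms by 2 (1/2 each), interior atoms are unshared.
Net atoms = 8 × 1/8 + 2 × 1/2 + 1 = 1 + 1 + 1 = 3.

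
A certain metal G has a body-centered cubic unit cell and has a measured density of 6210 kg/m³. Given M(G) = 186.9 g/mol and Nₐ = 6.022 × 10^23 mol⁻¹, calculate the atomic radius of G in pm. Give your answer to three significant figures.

For a BCC cell (Z = 2), a³ = Z·M/(N_A·ρ) = 2 × 186.9 / (6.022 × 10²³ × 6.210) = 9.996 × 10^-23 cm³, so a = 4.641 × 10^-8 cm = 464.1 pm.
Atoms touch along the body diagonal, so √3·a = 4r, so r = 0.4330 × a = 201 pm.

201 pm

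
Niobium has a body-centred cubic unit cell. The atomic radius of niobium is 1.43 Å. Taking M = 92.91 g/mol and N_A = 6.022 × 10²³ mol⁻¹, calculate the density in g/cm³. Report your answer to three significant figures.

8.57 g/cm³

In a BCC lattice, atoms touch along the body diagonal, so √3·a = 4r, giving a = 3.302 Å = 3.302 × 10^-8 cm.
With Z = 2, ρ = Z·M/(N_A·a³) = 2 × 92.91 / (6.022 × 10²³ × 3.602 × 10^-23) = 8.567 g/cm³.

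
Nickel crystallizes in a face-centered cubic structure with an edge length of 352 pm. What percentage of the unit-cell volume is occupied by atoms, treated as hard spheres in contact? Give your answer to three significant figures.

In an FCC lattice atoms touch along the face diagonal, so √2·a = 4r, so r = 0.3536a = 124.5 pm.
Packing fraction = Z·(4/3)πr³ / a³ = 4 × (4/3)π × (124.5)³ / (352)³ = 0.7405 = 74.0%.

74.0%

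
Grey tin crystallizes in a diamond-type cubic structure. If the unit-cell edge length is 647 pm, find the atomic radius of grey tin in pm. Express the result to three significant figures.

In a diamond cubic lattice, nearest neighbors lie along the body diagonal with √3·a = 8r.
r = √3·a/8 = 1.7321 × 647 / 8 = 140 pm.

140 pm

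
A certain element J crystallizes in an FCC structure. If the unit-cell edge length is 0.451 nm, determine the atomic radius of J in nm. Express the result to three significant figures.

In an FCC lattice, atoms touch along the face diagonal, so √2·a = 4r.
r = √2·a/4 = 1.4142 × 0.451 / 4 = 0.159 nm.

0.159 nm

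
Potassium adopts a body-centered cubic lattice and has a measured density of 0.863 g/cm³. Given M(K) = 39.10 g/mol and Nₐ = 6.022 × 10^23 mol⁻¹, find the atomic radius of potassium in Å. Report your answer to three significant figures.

2.30 Å

For a BCC cell (Z = 2), a³ = Z·M/(N_A·ρ) = 2 × 39.10 / (6.022 × 10²³ × 0.8630) = 1.505 × 10^-22 cm³, so a = 5.319 × 10^-8 cm = 5.319 Å.
Atoms touch along the body diagonal, so √3·a = 4r, so r = 0.4330 × a = 2.30 Å.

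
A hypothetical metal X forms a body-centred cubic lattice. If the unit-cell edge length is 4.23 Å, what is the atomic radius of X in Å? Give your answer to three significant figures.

In a BCC lattice, atoms touch along the body diagonal, so √3·a = 4r.
r = √3·a/4 = 1.7321 × 4.23 / 4 = 1.83 Å.

1.83 Å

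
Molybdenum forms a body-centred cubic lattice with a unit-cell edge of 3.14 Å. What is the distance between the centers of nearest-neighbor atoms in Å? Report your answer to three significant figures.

2.72 Å

In a BCC structure, atoms touch along the body diagonal, so √3·a = 4r; the nearest-neighbor distance equals 2r = 0.8660·a.
d = 0.8660 × 3.14 = 2.72 Å.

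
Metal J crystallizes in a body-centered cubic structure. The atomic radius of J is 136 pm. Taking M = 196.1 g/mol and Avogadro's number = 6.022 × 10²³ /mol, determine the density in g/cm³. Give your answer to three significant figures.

In a BCC lattice, atoms touch along the body diagonal, so √3·a = 4r, giving a = 314.1 pm = 3.141 × 10^-8 cm.
With Z = 2, ρ = Z·M/(N_A·a³) = 2 × 196.1 / (6.022 × 10²³ × 3.098 × 10^-23) = 21.02 g/cm³.

21.0 g/cm³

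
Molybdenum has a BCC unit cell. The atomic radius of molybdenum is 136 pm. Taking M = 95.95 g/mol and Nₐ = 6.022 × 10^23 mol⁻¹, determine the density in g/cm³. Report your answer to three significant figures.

In a BCC lattice, atoms touch along the body diagonal, so √3·a = 4r, giving a = 314.1 pm = 3.141 × 10^-8 cm.
With Z = 2, ρ = Z·M/(N_A·a³) = 2 × 95.95 / (6.022 × 10²³ × 3.098 × 10^-23) = 10.29 g/cm³.

10.3 g/cm³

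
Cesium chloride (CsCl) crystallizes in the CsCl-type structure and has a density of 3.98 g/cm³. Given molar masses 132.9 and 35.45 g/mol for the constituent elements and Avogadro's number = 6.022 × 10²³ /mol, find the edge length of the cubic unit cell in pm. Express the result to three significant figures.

M(CsCl) = 168.35 g/mol; Z = 1 formula unit per cell.
a³ = Z·M/(N_A·ρ) = 1 × 168.35 / (6.022 × 10²³ × 3.98) = 7.024 × 10^-23 cm³, so a = 4.126 × 10^-8 cm = 413 pm.

413 pm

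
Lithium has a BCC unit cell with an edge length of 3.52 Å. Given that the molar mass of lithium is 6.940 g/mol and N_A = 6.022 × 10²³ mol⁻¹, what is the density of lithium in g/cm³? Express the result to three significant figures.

A BCC unit cell contains Z = 2 atoms.
Cell volume: a³ = (3.52 Å)³ = (3.520 × 10^-8 cm)³ = 4.361 × 10^-23 cm³.
ρ = Z·M/(N_A·a³) = 2 × 6.940 / (6.022 × 10²³ × 4.361 × 10^-23) = 0.5285 g/cm³.

0.528 g/cm³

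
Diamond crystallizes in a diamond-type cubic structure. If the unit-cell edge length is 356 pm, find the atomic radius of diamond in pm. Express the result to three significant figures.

77.1 pm

In a diamond cubic lattice, nearest neighbors lie along the body diagonal with √3·a = 8r.
r = √3·a/8 = 1.7321 × 356 / 8 = 77.1 pm.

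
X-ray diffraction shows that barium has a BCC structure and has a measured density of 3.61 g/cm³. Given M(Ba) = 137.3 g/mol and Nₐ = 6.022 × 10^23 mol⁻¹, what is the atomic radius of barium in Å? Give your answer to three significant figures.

2.17 Å

For a BCC cell (Z = 2), a³ = Z·M/(N_A·ρ) = 2 × 137.3 / (6.022 × 10²³ × 3.610) = 1.263 × 10^-22 cm³, so a = 5.017 × 10^-8 cm = 5.017 Å.
Atoms touch along the body diagonal, so √3·a = 4r, so r = 0.4330 × a = 2.17 Å.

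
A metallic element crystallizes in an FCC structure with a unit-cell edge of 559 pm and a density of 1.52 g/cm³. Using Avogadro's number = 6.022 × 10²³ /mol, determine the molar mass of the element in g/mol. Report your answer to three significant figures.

An FCC cell has Z = 4 atoms; a = 5.590 × 10^-8 cm.
M = ρ·N_A·a³/Z = 1.52 × 6.022 × 10²³ × 1.747 × 10^-22 / 4 = 40.0 g/mol.

40.0 g/mol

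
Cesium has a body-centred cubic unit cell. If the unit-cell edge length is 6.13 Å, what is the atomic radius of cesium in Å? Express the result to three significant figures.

In a BCC lattice, atoms touch along the body diagonal, so √3·a = 4r.
r = √3·a/4 = 1.7321 × 6.13 / 4 = 2.65 Å.

2.65 Å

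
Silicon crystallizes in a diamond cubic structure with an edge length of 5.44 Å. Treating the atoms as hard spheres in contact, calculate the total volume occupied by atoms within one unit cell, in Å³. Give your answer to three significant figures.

54.8 Å³

In a diamond cubic lattice nearest neighbors lie along the body diagonal with √3·a = 8r, so r = 0.2165a = 1.178 Å.
V_atoms = Z × (4/3)πr³ = 8 × (4/3)π × (1.178)³ = 54.8 Å³.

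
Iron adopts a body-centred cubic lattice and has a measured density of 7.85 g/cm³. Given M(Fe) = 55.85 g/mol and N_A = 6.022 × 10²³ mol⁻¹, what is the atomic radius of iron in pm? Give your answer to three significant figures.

For a BCC cell (Z = 2), a³ = Z·M/(N_A·ρ) = 2 × 55.85 / (6.022 × 10²³ × 7.850) = 2.363 × 10^-23 cm³, so a = 2.870 × 10^-8 cm = 287.0 pm.
Atoms touch along the body diagonal, so √3·a = 4r, so r = 0.4330 × a = 124 pm.

124 pm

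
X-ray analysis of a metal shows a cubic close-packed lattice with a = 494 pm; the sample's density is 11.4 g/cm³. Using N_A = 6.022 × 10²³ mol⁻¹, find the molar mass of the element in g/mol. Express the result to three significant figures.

207 g/mol

An FCC cell has Z = 4 atoms; a = 4.940 × 10^-8 cm.
M = ρ·N_A·a³/Z = 11.4 × 6.022 × 10²³ × 1.206 × 10^-22 / 4 = 207 g/mol.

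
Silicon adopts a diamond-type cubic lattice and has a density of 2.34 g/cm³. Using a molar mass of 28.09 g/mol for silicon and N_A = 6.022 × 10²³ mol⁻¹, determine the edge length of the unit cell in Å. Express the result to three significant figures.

5.42 Å

With Z = 8 atoms per diamond cubic cell, a³ = Z·M/(N_A·ρ) = 8 × 28.09 / (6.022 × 10²³ × 2.340 g/cm³) = 1.595 × 10^-22 cm³.
a = (1.595 × 10^-22)^(1/3) = 5.423 × 10^-8 cm = 5.42 Å.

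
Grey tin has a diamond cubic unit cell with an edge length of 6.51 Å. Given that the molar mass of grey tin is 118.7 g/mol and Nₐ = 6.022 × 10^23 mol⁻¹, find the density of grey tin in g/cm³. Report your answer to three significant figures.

5.72 g/cm³

A diamond cubic unit cell contains Z = 8 atoms.
Cell volume: a³ = (6.51 Å)³ = (6.510 × 10^-8 cm)³ = 2.759 × 10^-22 cm³.
ρ = Z·M/(N_A·a³) = 8 × 118.7 / (6.022 × 10²³ × 2.759 × 10^-22) = 5.716 g/cm³.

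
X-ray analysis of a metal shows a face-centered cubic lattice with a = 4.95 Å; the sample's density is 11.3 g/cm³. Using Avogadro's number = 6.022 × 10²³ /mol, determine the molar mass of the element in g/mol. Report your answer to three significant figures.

An FCC cell has Z = 4 atoms; a = 4.950 × 10^-8 cm.
M = ρ·N_A·a³/Z = 11.3 × 6.022 × 10²³ × 1.213 × 10^-22 / 4 = 206 g/mol.

206 g/mol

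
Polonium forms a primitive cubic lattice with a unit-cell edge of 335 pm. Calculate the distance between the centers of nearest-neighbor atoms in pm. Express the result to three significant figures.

335 pm

In a simple cubic structure, atoms touch along the cell edge, so a = 2r; the nearest-neighbor distance equals 2r = 1.000·a.
d = 1.000 × 335 = 335 pm.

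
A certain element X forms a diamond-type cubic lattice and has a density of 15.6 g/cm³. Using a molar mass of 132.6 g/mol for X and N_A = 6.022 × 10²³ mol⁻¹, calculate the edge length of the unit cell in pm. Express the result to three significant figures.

With Z = 8 atoms per diamond cubic cell, a³ = Z·M/(N_A·ρ) = 8 × 132.6 / (6.022 × 10²³ × 15.60 g/cm³) = 1.129 × 10^-22 cm³.
a = (1.129 × 10^-22)^(1/3) = 4.833 × 10^-8 cm = 483 pm.

483 pm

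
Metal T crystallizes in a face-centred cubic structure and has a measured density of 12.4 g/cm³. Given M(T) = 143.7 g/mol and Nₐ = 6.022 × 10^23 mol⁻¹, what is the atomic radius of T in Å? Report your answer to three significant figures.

1.50 Å

For an FCC cell (Z = 4), a³ = Z·M/(N_A·ρ) = 4 × 143.7 / (6.022 × 10²³ × 12.40) = 7.698 × 10^-23 cm³, so a = 4.254 × 10^-8 cm = 4.254 Å.
Atoms touch along the face diagonal, so √2·a = 4r, so r = 0.3536 × a = 1.50 Å.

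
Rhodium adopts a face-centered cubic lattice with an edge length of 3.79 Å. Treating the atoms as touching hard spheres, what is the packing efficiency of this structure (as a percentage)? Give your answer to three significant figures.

In an FCC lattice atoms touch along the face diagonal, so √2·a = 4r, so r = 0.3536a = 1.340 Å.
Packing fraction = Z·(4/3)πr³ / a³ = 4 × (4/3)π × (1.340)³ / (3.79)³ = 0.7405 = 74.0%.

74.0%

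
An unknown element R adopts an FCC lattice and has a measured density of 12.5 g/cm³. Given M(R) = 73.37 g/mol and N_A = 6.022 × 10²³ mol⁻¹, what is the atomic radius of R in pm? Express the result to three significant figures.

120 pm

For an FCC cell (Z = 4), a³ = Z·M/(N_A·ρ) = 4 × 73.37 / (6.022 × 10²³ × 12.50) = 3.899 × 10^-23 cm³, so a = 3.391 × 10^-8 cm = 339.1 pm.
Atoms touch along the face diagonal, so √2·a = 4r, so r = 0.3536 × a = 120 pm.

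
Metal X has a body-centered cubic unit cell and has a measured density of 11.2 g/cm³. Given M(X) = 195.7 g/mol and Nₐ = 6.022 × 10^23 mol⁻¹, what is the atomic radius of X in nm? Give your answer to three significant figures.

For a BCC cell (Z = 2), a³ = Z·M/(N_A·ρ) = 2 × 195.7 / (6.022 × 10²³ × 11.20) = 5.803 × 10^-23 cm³, so a = 3.872 × 10^-8 cm = 0.3872 nm.
Atoms touch along the body diagonal, so √3·a = 4r, so r = 0.4330 × a = 0.168 nm.

0.168 nm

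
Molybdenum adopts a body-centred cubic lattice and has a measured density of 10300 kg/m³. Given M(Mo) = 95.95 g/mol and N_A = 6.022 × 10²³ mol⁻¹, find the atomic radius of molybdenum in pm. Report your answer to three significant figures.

For a BCC cell (Z = 2), a³ = Z·M/(N_A·ρ) = 2 × 95.95 / (6.022 × 10²³ × 10.30) = 3.094 × 10^-23 cm³, so a = 3.139 × 10^-8 cm = 313.9 pm.
Atoms touch along the body diagonal, so √3·a = 4r, so r = 0.4330 × a = 136 pm.

136 pm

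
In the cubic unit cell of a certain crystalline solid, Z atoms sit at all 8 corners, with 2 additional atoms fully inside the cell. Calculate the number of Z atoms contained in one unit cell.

3

Corner atoms are shared by 8 cells (1/8 each), interior atoms are unshared.
Net atoms = 8 × 1/8 + 2 = 1 + 2 = 3.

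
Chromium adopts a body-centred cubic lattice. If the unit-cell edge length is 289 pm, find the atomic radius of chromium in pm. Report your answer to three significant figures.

In a BCC lattice, atoms touch along the body diagonal, so √3·a = 4r.
r = √3·a/4 = 1.7321 × 289 / 4 = 125 pm.

125 pm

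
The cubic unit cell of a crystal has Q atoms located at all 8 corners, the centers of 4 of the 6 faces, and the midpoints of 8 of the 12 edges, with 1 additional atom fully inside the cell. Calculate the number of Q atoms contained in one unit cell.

Corner atoms are shared by 8 cells (1/8 each), face atoms by 2 (1/2 each), edge atoms by 4 (1/4 each), interior atoms are unshared.
Net atoms = 8 × 1/8 + 4 × 1/2 + 8 × 1/4 + 1 = 1 + 2 + 2 + 1 = 6.

6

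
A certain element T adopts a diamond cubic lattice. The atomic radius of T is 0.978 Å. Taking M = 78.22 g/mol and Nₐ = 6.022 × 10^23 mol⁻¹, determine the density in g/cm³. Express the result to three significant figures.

11.3 g/cm³

In a diamond cubic lattice, nearest neighbors lie along the body diagonal with √3·a = 8r, giving a = 4.517 Å = 4.517 × 10^-8 cm.
With Z = 8, ρ = Z·M/(N_A·a³) = 8 × 78.22 / (6.022 × 10²³ × 9.217 × 10^-23) = 11.27 g/cm³.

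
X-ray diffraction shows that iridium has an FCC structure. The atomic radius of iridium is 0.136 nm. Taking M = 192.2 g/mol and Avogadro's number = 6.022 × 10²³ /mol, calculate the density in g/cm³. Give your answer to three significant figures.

22.4 g/cm³

In an FCC lattice, atoms touch along the face diagonal, so √2·a = 4r, giving a = 0.3847 nm = 3.847 × 10^-8 cm.
With Z = 4, ρ = Z·M/(N_A·a³) = 4 × 192.2 / (6.022 × 10²³ × 5.692 × 10^-23) = 22.43 g/cm³.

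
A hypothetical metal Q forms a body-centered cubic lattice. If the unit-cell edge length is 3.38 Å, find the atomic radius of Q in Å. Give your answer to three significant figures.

In a BCC lattice, atoms touch along the body diagonal, so √3·a = 4r.
r = √3·a/4 = 1.7321 × 3.38 / 4 = 1.46 Å.

1.46 Å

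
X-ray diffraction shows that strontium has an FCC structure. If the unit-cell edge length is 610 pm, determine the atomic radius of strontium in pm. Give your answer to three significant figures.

In an FCC lattice, atoms touch along the face diagonal, so √2·a = 4r.
r = √2·a/4 = 1.4142 × 610 / 4 = 216 pm.

216 pm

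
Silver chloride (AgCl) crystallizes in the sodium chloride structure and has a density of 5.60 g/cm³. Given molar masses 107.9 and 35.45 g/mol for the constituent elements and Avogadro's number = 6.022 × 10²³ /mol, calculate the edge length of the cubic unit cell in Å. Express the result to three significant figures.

M(AgCl) = 143.35 g/mol; Z = 4 formula units per cell.
a³ = Z·M/(N_A·ρ) = 4 × 143.35 / (6.022 × 10²³ × 5.60) = 1.700 × 10^-22 cm³, so a = 5.540 × 10^-8 cm = 5.54 Å.

5.54 Å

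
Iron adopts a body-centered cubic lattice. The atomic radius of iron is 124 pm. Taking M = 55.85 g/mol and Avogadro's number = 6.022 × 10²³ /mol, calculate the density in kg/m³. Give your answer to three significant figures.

In a BCC lattice, atoms touch along the body diagonal, so √3·a = 4r, giving a = 286.4 pm = 2.864 × 10^-8 cm.
With Z = 2, ρ = Z·M/(N_A·a³) = 2 × 55.85 / (6.022 × 10²³ × 2.348 × 10^-23) = 7.899 g/cm³ = 7900 kg/m³.

7900 kg/m³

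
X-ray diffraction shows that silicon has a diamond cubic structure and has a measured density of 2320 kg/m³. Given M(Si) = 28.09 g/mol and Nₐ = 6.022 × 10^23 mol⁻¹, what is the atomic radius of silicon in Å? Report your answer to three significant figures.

1.18 Å

For a diamond cubic cell (Z = 8), a³ = Z·M/(N_A·ρ) = 8 × 28.09 / (6.022 × 10²³ × 2.320) = 1.608 × 10^-22 cm³, so a = 5.438 × 10^-8 cm = 5.438 Å.
Nearest neighbors lie along the body diagonal with √3·a = 8r, so r = 0.2165 × a = 1.18 Å.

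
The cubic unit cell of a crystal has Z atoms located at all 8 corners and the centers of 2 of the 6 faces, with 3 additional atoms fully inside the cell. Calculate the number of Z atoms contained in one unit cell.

Corner atoms are shared by 8 cells (1/8 each), face atoms by 2 (1/2 each), interior atoms are unshared.
Net atoms = 8 × 1/8 + 2 × 1/2 + 3 = 1 + 1 + 3 = 5.

5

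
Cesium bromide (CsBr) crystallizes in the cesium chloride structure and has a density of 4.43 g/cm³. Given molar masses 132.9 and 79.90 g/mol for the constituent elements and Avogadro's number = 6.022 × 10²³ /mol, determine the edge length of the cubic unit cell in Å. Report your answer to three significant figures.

M(CsBr) = 212.8 g/mol; Z = 1 formula unit per cell.
a³ = Z·M/(N_A·ρ) = 1 × 212.8 / (6.022 × 10²³ × 4.43) = 7.977 × 10^-23 cm³, so a = 4.305 × 10^-8 cm = 4.30 Å.

4.30 Å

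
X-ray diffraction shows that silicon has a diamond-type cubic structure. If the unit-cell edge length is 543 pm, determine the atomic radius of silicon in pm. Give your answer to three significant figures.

118 pm

In a diamond cubic lattice, nearest neighbors lie along the body diagonal with √3·a = 8r.
r = √3·a/8 = 1.7321 × 543 / 8 = 118 pm.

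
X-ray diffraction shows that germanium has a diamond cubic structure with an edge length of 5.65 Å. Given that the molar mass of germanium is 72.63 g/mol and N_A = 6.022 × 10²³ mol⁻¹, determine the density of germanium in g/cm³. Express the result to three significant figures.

A diamond cubic unit cell contains Z = 8 atoms.
Cell volume: a³ = (5.65 Å)³ = (5.650 × 10^-8 cm)³ = 1.804 × 10^-22 cm³.
ρ = Z·M/(N_A·a³) = 8 × 72.63 / (6.022 × 10²³ × 1.804 × 10^-22) = 5.350 g/cm³.

5.35 g/cm³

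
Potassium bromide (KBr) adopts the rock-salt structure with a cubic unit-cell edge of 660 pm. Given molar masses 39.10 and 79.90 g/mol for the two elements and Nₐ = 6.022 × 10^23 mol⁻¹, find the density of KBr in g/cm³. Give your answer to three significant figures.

The rock-salt structure contains Z = 4 formula units per cell; M(KBr) = 39.10 + 79.90 = 119.0 g/mol.
a³ = (6.600 × 10^-8 cm)³ = 2.875 × 10^-22 cm³.
ρ = 4 × 119.0 / (6.022 × 10²³ × 2.875 × 10^-22) = 2.749 g/cm³.

2.75 g/cm³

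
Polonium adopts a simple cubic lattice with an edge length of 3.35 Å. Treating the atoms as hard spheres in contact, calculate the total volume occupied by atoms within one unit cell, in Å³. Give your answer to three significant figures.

19.7 Å³

In a simple cubic lattice atoms touch along the cell edge, so a = 2r, so r = 0.5000a = 1.675 Å.
V_atoms = Z × (4/3)πr³ = 1 × (4/3)π × (1.675)³ = 19.7 Å³.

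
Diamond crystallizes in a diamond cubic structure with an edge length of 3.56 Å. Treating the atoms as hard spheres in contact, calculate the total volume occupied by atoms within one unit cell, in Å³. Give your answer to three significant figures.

In a diamond cubic lattice nearest neighbors lie along the body diagonal with √3·a = 8r, so r = 0.2165a = 0.7708 Å.
V_atoms = Z × (4/3)πr³ = 8 × (4/3)π × (0.7708)³ = 15.3 Å³.

15.3 Å³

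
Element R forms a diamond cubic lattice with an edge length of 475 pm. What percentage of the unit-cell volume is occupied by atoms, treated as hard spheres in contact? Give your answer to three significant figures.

In a diamond cubic lattice nearest neighbors lie along the body diagonal with √3·a = 8r, so r = 0.2165a = 102.8 pm.
Packing fraction = Z·(4/3)πr³ / a³ = 8 × (4/3)π × (102.8)³ / (475)³ = 0.3401 = 34.0%.

34.0%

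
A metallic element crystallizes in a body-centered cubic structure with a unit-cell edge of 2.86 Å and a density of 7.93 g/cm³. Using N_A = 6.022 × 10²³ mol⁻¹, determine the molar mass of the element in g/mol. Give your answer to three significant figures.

A BCC cell has Z = 2 atoms; a = 2.860 × 10^-8 cm.
M = ρ·N_A·a³/Z = 7.93 × 6.022 × 10²³ × 2.339 × 10^-23 / 2 = 55.9 g/mol.

55.9 g/mol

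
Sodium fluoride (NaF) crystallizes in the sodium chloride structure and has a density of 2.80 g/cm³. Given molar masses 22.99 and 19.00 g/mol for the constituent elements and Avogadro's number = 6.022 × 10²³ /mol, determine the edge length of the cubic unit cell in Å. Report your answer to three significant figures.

4.64 Å

M(NaF) = 41.99 g/mol; Z = 4 formula units per cell.
a³ = Z·M/(N_A·ρ) = 4 × 41.99 / (6.022 × 10²³ × 2.80) = 9.961 × 10^-23 cm³, so a = 4.636 × 10^-8 cm = 4.64 Å.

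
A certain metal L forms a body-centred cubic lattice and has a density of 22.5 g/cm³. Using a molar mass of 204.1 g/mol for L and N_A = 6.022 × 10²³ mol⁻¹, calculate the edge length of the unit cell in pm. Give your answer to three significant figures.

With Z = 2 atoms per BCC cell, a³ = Z·M/(N_A·ρ) = 2 × 204.1 / (6.022 × 10²³ × 22.50 g/cm³) = 3.013 × 10^-23 cm³.
a = (3.013 × 10^-23)^(1/3) = 3.112 × 10^-8 cm = 311 pm.

311 pm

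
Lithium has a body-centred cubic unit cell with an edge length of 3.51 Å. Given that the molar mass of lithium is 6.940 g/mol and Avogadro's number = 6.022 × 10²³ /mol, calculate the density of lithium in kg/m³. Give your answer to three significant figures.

533 kg/m³

A BCC unit cell contains Z = 2 atoms.
Cell volume: a³ = (3.51 Å)³ = (3.510 × 10^-8 cm)³ = 4.324 × 10^-23 cm³.
ρ = Z·M/(N_A·a³) = 2 × 6.940 / (6.022 × 10²³ × 4.324 × 10^-23) = 0.5330 g/cm³ = 533 kg/m³.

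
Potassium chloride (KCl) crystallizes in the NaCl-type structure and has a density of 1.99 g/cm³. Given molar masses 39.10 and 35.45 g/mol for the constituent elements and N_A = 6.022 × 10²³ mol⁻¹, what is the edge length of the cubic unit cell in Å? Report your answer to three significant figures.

M(KCl) = 74.55 g/mol; Z = 4 formula units per cell.
a³ = Z·M/(N_A·ρ) = 4 × 74.55 / (6.022 × 10²³ × 1.99) = 2.488 × 10^-22 cm³, so a = 6.290 × 10^-8 cm = 6.29 Å.

6.29 Å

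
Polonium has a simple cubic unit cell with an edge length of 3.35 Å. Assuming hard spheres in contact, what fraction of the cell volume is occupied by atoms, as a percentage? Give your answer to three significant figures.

In a simple cubic lattice atoms touch along the cell edge, so a = 2r, so r = 0.5000a = 1.675 Å.
Packing fraction = Z·(4/3)πr³ / a³ = 1 × (4/3)π × (1.675)³ / (3.35)³ = 0.5236 = 52.4%.

52.4%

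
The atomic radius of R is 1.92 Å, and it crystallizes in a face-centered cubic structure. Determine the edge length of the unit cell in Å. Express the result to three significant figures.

5.43 Å

In an FCC lattice, atoms touch along the face diagonal, so √2·a = 4r.
a = 4r/√2 = 4 × 1.92 / 1.4142 = 5.43 Å.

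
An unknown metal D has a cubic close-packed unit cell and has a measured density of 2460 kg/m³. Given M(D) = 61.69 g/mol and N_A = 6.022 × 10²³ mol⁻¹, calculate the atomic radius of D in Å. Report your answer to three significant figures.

1.95 Å

For an FCC cell (Z = 4), a³ = Z·M/(N_A·ρ) = 4 × 61.69 / (6.022 × 10²³ × 2.460) = 1.666 × 10^-22 cm³, so a = 5.502 × 10^-8 cm = 5.502 Å.
Atoms touch along the face diagonal, so √2·a = 4r, so r = 0.3536 × a = 1.95 Å.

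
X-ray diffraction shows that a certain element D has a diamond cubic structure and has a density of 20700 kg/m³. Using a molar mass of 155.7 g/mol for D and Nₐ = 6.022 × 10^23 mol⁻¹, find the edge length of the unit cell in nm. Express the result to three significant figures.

0.464 nm

With Z = 8 atoms per diamond cubic cell, a³ = Z·M/(N_A·ρ) = 8 × 155.7 / (6.022 × 10²³ × 20.70 g/cm³) = 9.992 × 10^-23 cm³.
a = (9.992 × 10^-23)^(1/3) = 4.640 × 10^-8 cm = 0.464 nm.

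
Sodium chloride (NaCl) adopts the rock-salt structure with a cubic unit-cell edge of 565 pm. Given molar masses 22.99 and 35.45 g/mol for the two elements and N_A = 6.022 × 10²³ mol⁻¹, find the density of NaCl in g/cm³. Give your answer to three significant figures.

The rock-salt structure contains Z = 4 formula units per cell; M(NaCl) = 22.99 + 35.45 = 58.44 g/mol.
a³ = (5.650 × 10^-8 cm)³ = 1.804 × 10^-22 cm³.
ρ = 4 × 58.44 / (6.022 × 10²³ × 1.804 × 10^-22) = 2.152 g/cm³.

2.15 g/cm³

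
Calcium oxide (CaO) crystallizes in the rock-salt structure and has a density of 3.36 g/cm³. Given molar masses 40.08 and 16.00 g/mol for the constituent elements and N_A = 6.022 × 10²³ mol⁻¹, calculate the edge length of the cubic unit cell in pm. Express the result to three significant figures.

M(CaO) = 56.08 g/mol; Z = 4 formula units per cell.
a³ = Z·M/(N_A·ρ) = 4 × 56.08 / (6.022 × 10²³ × 3.36) = 1.109 × 10^-22 cm³, so a = 4.804 × 10^-8 cm = 480 pm.

480 pm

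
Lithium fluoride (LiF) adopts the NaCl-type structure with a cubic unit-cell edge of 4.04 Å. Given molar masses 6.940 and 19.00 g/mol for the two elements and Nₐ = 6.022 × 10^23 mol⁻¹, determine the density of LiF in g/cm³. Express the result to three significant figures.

The NaCl-type structure contains Z = 4 formula units per cell; M(LiF) = 6.940 + 19.00 = 25.94 g/mol.
a³ = (4.040 × 10^-8 cm)³ = 6.594 × 10^-23 cm³.
ρ = 4 × 25.94 / (6.022 × 10²³ × 6.594 × 10^-23) = 2.613 g/cm³.

2.61 g/cm³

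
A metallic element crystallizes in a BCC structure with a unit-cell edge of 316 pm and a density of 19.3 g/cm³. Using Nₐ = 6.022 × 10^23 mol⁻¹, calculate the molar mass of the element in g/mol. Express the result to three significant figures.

A BCC cell has Z = 2 atoms; a = 3.160 × 10^-8 cm.
M = ρ·N_A·a³/Z = 19.3 × 6.022 × 10²³ × 3.155 × 10^-23 / 2 = 183 g/mol.

183 g/mol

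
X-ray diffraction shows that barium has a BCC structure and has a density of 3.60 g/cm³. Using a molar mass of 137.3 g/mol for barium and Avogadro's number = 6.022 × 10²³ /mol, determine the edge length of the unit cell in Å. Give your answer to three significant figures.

With Z = 2 atoms per BCC cell, a³ = Z·M/(N_A·ρ) = 2 × 137.3 / (6.022 × 10²³ × 3.600 g/cm³) = 1.267 × 10^-22 cm³.
a = (1.267 × 10^-22)^(1/3) = 5.022 × 10^-8 cm = 5.02 Å.

5.02 Å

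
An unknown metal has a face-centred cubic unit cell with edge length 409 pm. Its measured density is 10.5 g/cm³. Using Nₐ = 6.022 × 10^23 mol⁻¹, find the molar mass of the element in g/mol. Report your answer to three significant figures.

An FCC cell has Z = 4 atoms; a = 4.090 × 10^-8 cm.
M = ρ·N_A·a³/Z = 10.5 × 6.022 × 10²³ × 6.842 × 10^-23 / 4 = 108 g/mol.

108 g/mol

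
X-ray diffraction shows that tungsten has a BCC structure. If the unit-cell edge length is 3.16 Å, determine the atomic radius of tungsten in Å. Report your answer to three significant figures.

In a BCC lattice, atoms touch along the body diagonal, so √3·a = 4r.
r = √3·a/4 = 1.7321 × 3.16 / 4 = 1.37 Å.

1.37 Å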